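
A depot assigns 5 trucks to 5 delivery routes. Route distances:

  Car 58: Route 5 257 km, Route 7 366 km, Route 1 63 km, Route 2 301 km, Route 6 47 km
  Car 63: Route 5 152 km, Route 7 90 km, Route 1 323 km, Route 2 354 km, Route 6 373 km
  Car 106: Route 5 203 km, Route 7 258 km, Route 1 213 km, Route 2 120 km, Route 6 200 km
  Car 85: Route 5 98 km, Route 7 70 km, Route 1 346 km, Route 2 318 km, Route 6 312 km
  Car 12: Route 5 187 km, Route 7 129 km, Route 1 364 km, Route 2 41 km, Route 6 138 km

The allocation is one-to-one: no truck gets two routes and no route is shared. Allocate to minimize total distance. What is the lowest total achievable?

Treat this as an assignment problem: match each truck to one route.
Optimal: Car 58→Route 6 (47 km), Car 63→Route 7 (90 km), Car 106→Route 1 (213 km), Car 85→Route 5 (98 km), Car 12→Route 2 (41 km) — total 47+90+213+98+41 = 489 km.
Column-greedy (each route in turn goes to its cheapest remaining truck) gives 492 km, worse by 3.

Minimum total: 489 km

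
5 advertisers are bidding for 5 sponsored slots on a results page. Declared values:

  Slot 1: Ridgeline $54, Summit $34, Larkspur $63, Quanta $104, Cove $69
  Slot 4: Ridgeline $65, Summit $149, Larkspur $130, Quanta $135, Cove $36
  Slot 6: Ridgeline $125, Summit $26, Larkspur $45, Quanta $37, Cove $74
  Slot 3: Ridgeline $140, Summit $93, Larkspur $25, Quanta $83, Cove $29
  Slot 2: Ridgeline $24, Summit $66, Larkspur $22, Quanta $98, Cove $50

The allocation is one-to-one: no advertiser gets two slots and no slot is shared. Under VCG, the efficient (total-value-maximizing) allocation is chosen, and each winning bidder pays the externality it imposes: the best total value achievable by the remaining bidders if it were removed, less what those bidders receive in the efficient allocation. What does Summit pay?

Efficient allocation: Ridgeline→Slot 3 ($140), Summit→Slot 4 ($149), Larkspur→Slot 1 ($63), Quanta→Slot 2 ($98), Cove→Slot 6 ($74); total welfare W = $524.
Summit receives Slot 4 at value $149, so the others get W − 149 = $375.
Without Summit: best allocation of the remaining 4 bidders over all 5 slots is Ridgeline→Slot 3 ($140), Larkspur→Slot 4 ($130), Quanta→Slot 1 ($104), Cove→Slot 6 ($74), total $448.
VCG payment = (others' best without Summit) − (others' welfare with Summit) = 448 − 375 = $73.

Summit pays $73.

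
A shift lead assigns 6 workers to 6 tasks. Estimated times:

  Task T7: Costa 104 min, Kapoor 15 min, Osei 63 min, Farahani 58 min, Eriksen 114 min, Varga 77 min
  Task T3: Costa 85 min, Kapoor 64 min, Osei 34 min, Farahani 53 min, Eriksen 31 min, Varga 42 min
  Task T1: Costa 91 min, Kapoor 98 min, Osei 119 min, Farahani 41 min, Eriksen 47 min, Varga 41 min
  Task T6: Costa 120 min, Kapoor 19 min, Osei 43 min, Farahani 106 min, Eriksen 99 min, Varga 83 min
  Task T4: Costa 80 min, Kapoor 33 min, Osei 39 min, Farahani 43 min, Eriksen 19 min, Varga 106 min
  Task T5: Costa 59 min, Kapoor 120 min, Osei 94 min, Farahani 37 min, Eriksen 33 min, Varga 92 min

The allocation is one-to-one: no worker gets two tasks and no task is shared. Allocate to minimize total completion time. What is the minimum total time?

Min total: 219 min

This is a one-to-one assignment (minimum-cost bipartite matching).
Optimal: Costa→Task T5 (59 min), Kapoor→Task T7 (15 min), Osei→Task T6 (43 min), Farahani→Task T1 (41 min), Eriksen→Task T4 (19 min), Varga→Task T3 (42 min) — total 59+15+43+41+19+42 = 219 min.
Column-greedy (each task in turn goes to its cheapest remaining worker) gives 302 min, worse by 83.
Next-best assignment: Costa→Task T5, Kapoor→Task T7, Osei→Task T6, Farahani→Task T3, Eriksen→Task T4, Varga→Task T1 = 230 min.
Swapping Farahani↔Costa (Farahani→Task T5 37 min, Costa→Task T1 91 min) adds 28.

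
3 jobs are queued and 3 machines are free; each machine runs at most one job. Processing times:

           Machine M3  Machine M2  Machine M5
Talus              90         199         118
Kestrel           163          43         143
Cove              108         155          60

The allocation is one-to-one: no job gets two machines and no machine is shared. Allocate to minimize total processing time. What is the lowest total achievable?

Minimum total: 193 min

This is a one-to-one assignment (minimum-cost bipartite matching).
Optimal: Talus→Machine M3 (90 min), Kestrel→Machine M2 (43 min), Cove→Machine M5 (60 min) — total 90+43+60 = 193 min.
Next-best assignment: Talus→Machine M5, Kestrel→Machine M2, Cove→Machine M3 = 269 min.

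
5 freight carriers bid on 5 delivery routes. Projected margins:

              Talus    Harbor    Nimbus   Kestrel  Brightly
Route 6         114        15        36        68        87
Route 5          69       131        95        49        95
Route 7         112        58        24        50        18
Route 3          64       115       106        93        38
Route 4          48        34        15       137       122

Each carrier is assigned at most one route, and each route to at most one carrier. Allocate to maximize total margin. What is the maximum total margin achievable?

Max total: $573k

Optimal: Talus→Route 7 ($112k), Harbor→Route 5 ($131k), Nimbus→Route 3 ($106k), Kestrel→Route 4 ($137k), Brightly→Route 6 ($87k) — total 112+131+106+137+87 = $573k.
Row-greedy (each carrier in turn takes its best remaining route) gives $506k, worse by 67.
Next-best assignment: Talus→Route 7, Harbor→Route 3, Nimbus→Route 5, Kestrel→Route 4, Brightly→Route 6 = $546k.
Swapping Kestrel↔Brightly (Kestrel→Route 6 $68k, Brightly→Route 4 $122k) loses 34.
Every other assignment is strictly worse.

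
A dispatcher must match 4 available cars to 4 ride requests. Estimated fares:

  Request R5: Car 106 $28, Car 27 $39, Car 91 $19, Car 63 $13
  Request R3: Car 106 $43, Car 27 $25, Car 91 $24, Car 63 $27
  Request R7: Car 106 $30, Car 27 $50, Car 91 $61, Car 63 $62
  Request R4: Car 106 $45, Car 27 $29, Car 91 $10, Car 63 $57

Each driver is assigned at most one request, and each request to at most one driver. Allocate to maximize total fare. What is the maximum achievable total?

This is the linear assignment problem.
Optimal: Car 106→Request R3 ($43), Car 27→Request R5 ($39), Car 91→Request R7 ($61), Car 63→Request R4 ($57) — total 43+39+61+57 = $200.
Row-greedy (each driver in turn takes its best remaining request) gives $132, worse by 68.
Next-best assignment: Car 106→Request R4, Car 27→Request R5, Car 91→Request R7, Car 63→Request R3 = $172.
Checked against all permutations: $200 is optimal.

Max total: $200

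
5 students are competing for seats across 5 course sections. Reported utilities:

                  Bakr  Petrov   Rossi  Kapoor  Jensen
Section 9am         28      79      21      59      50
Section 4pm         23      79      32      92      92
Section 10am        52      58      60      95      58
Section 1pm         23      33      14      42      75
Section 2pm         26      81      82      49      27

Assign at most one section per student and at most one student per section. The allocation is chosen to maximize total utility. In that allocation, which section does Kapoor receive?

Kapoor receives Section 4pm.

Treat this as an assignment problem: match each student to one section.
Optimal: Bakr→Section 10am (52 points), Petrov→Section 9am (79 points), Rossi→Section 2pm (82 points), Kapoor→Section 4pm (92 points), Jensen→Section 1pm (75 points) — total 52+79+82+92+75 = 380 points.
Row-greedy (each student in turn takes its best remaining section) gives 299 points, worse by 81.
Kapoor's own top section is Section 10am (95 points), but forcing Kapoor→Section 10am and reassigning the rest optimally gives only 371 points — worse by 9.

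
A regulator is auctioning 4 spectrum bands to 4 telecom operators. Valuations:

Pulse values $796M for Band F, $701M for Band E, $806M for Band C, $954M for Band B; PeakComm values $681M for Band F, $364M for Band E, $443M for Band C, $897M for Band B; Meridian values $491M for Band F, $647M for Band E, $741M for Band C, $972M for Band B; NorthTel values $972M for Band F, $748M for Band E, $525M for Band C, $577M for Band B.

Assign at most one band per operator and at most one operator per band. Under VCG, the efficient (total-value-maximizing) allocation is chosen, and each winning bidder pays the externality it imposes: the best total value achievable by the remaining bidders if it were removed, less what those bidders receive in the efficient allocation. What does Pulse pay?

Pulse pays $94M.

Efficient allocation: Pulse→Band C ($806M), PeakComm→Band B ($897M), Meridian→Band E ($647M), NorthTel→Band F ($972M); total welfare W = $3322M.
Pulse receives Band C at value $806M, so the others get W − 806 = $2516M.
Without Pulse: best allocation of the remaining 3 bidders over all 4 bands is PeakComm→Band B ($897M), Meridian→Band C ($741M), NorthTel→Band F ($972M), total $2610M.
VCG payment = (others' best without Pulse) − (others' welfare with Pulse) = 2610 − 2516 = $94M.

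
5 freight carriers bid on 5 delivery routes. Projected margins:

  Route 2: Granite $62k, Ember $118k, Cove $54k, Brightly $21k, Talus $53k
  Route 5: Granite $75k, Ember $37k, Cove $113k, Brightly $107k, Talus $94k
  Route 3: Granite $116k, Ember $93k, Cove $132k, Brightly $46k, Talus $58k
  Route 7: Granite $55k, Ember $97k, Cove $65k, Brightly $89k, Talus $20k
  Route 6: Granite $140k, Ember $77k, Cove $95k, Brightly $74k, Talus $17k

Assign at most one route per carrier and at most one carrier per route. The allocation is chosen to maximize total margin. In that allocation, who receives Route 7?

Brightly receives Route 7.

Optimal: Granite→Route 6 ($140k), Ember→Route 2 ($118k), Cove→Route 3 ($132k), Brightly→Route 7 ($89k), Talus→Route 5 ($94k) — total 140+118+132+89+94 = $573k.
Swapping Talus↔Ember (Talus→Route 2 $53k, Ember→Route 5 $37k) loses 122.
Checked against all permutations: $573k is optimal.
Brightly's own top route is Route 5 ($107k), but forcing Brightly→Route 5 and reassigning the rest optimally gives only $529k — worse by 44.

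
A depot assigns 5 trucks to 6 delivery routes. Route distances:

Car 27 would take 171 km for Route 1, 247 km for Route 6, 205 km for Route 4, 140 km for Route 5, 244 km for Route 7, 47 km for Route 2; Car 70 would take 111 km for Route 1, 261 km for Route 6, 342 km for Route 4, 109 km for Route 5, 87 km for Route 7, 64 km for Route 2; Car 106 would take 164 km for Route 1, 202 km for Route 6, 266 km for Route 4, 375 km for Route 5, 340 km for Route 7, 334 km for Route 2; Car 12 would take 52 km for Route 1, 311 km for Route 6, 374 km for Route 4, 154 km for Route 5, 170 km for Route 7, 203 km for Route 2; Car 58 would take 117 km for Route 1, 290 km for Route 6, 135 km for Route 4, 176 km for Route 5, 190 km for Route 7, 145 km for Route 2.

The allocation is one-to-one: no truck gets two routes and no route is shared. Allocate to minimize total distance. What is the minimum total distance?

Minimum total: 523 km

Optimal: Car 27→Route 2 (47 km), Car 70→Route 7 (87 km), Car 106→Route 6 (202 km), Car 12→Route 1 (52 km), Car 58→Route 4 (135 km) — total 47+87+202+52+135 = 523 km.
Every other assignment is strictly worse.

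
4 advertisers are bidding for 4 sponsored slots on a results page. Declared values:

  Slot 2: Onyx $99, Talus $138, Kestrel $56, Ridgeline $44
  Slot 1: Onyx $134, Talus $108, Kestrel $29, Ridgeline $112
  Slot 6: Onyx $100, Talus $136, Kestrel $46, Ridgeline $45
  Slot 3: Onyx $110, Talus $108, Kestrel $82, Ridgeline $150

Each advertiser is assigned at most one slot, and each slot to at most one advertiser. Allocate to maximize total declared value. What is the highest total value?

Maximum total: $476

Optimal: Onyx→Slot 1 ($134), Talus→Slot 6 ($136), Kestrel→Slot 2 ($56), Ridgeline→Slot 3 ($150) — total 134+136+56+150 = $476.
Row-greedy (each advertiser in turn takes its best remaining slot) gives $399, worse by 77.
Next-best assignment: Onyx→Slot 1, Talus→Slot 2, Kestrel→Slot 6, Ridgeline→Slot 3 = $468.
Swapping Talus↔Onyx (Talus→Slot 1 $108, Onyx→Slot 6 $100) loses 62.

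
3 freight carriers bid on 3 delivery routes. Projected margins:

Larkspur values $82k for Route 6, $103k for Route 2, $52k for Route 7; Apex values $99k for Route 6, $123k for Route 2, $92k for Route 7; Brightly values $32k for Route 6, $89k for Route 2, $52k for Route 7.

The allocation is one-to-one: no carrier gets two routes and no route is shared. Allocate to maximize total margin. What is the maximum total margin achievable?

This is the linear assignment problem.
Optimal: Larkspur→Route 6 ($82k), Apex→Route 7 ($92k), Brightly→Route 2 ($89k) — total 82+92+89 = $263k.
No other one-to-one assignment exceeds $263k.

Maximum total: $263k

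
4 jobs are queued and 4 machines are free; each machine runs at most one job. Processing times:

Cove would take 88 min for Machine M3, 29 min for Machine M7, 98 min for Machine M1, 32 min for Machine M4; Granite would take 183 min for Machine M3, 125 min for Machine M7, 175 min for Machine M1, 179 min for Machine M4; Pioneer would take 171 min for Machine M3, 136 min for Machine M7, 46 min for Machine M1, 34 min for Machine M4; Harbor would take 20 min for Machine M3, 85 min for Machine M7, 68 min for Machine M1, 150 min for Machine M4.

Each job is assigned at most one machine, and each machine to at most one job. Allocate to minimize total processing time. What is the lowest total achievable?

Minimum total: 223 min

Optimal: Cove→Machine M4 (32 min), Granite→Machine M7 (125 min), Pioneer→Machine M1 (46 min), Harbor→Machine M3 (20 min) — total 32+125+46+20 = 223 min.
Min-entry greedy (repeatedly take the single cheapest remaining cell) gives 258 min, worse by 35.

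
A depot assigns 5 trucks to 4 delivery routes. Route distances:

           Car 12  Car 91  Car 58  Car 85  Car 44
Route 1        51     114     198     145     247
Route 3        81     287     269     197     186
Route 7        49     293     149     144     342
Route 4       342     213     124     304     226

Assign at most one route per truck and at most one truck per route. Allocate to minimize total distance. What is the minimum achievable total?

Min total: 463 km

This is the linear assignment problem.
Optimal: Car 91→Route 1 (114 km), Car 12→Route 3 (81 km), Car 85→Route 7 (144 km), Car 58→Route 4 (124 km) — total 114+81+144+124 = 463 km.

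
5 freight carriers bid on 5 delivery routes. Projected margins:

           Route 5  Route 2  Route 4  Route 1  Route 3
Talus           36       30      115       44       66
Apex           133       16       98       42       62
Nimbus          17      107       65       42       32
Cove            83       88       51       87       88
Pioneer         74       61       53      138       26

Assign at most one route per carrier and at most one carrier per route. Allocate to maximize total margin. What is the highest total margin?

Maximum total: $581k

Treat this as an assignment problem: match each carrier to one route.
Optimal: Talus→Route 4 ($115k), Apex→Route 5 ($133k), Nimbus→Route 2 ($107k), Cove→Route 3 ($88k), Pioneer→Route 1 ($138k) — total 115+133+107+88+138 = $581k.
Next-best assignment: Talus→Route 4, Apex→Route 5, Nimbus→Route 3, Cove→Route 2, Pioneer→Route 1 = $506k.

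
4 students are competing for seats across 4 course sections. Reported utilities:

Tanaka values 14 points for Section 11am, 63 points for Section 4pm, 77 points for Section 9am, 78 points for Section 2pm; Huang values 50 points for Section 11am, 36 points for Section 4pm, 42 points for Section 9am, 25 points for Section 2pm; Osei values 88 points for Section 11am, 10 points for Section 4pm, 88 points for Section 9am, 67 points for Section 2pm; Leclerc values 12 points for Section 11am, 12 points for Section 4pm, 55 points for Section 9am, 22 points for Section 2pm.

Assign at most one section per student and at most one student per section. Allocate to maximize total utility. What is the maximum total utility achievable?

Optimal: Tanaka→Section 2pm (78 points), Huang→Section 4pm (36 points), Osei→Section 11am (88 points), Leclerc→Section 9am (55 points) — total 78+36+88+55 = 257 points.
Column-greedy (each section in turn goes to its best remaining student) gives 231 points, worse by 26.
Next-best assignment: Tanaka→Section 4pm, Huang→Section 11am, Osei→Section 2pm, Leclerc→Section 9am = 235 points.
Swapping Leclerc↔Osei (Leclerc→Section 11am 12 points, Osei→Section 9am 88 points) loses 43.

Max total: 257 points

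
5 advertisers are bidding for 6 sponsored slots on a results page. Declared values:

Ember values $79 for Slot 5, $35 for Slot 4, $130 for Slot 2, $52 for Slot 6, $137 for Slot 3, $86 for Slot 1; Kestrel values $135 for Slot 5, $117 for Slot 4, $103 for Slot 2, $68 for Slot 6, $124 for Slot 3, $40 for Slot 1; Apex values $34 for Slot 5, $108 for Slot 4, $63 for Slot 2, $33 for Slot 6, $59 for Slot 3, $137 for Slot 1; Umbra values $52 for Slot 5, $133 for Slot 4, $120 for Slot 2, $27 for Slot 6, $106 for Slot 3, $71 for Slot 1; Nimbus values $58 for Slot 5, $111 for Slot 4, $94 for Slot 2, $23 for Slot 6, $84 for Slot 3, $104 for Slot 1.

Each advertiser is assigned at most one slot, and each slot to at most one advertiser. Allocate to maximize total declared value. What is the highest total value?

Optimal: Ember→Slot 3 ($137), Kestrel→Slot 5 ($135), Apex→Slot 1 ($137), Umbra→Slot 2 ($120), Nimbus→Slot 4 ($111) — total 137+135+137+120+111 = $640.
Row-greedy (each advertiser in turn takes its best remaining slot) gives $636, worse by 4.
Next-best assignment: Ember→Slot 3, Kestrel→Slot 5, Apex→Slot 1, Umbra→Slot 4, Nimbus→Slot 2 = $636.
Swapping Ember↔Nimbus (Ember→Slot 4 $35, Nimbus→Slot 3 $84) loses 129.

Max total: $640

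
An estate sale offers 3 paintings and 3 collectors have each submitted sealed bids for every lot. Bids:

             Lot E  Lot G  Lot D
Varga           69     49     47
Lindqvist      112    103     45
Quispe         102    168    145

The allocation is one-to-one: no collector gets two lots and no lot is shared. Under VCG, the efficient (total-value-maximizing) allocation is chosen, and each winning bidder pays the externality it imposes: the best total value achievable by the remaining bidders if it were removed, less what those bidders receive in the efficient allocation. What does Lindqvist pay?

Efficient allocation: Varga→Lot D ($47), Lindqvist→Lot E ($112), Quispe→Lot G ($168); total welfare W = $327.
Lindqvist receives Lot E at value $112, so the others get W − 112 = $215.
Without Lindqvist: best allocation of the remaining 2 bidders over all 3 lots is Varga→Lot E ($69), Quispe→Lot G ($168), total $237.
VCG payment = (others' best without Lindqvist) − (others' welfare with Lindqvist) = 237 − 215 = $22.

Lindqvist pays $22.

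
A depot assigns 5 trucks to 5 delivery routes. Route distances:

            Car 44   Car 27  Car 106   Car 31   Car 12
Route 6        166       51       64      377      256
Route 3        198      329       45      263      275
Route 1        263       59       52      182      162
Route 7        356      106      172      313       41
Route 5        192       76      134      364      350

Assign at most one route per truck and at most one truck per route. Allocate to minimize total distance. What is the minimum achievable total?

Optimal: Car 44→Route 6 (166 km), Car 27→Route 5 (76 km), Car 106→Route 3 (45 km), Car 31→Route 1 (182 km), Car 12→Route 7 (41 km) — total 166+76+45+182+41 = 510 km.
Min-entry greedy (repeatedly take the single cheapest remaining cell) gives 511 km, worse by 1.

Min total: 510 km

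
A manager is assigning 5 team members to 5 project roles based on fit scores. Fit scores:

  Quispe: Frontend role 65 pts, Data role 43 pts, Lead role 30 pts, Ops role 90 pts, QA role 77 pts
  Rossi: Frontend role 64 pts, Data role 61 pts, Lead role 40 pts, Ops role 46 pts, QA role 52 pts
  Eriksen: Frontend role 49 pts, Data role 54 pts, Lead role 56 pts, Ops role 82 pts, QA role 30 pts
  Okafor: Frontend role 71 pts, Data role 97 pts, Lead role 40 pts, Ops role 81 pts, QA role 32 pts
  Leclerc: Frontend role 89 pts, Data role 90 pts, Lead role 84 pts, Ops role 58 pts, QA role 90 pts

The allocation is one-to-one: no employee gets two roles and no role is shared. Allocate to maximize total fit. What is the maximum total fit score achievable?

Optimal: Quispe→QA role (77 pts), Rossi→Frontend role (64 pts), Eriksen→Ops role (82 pts), Okafor→Data role (97 pts), Leclerc→Lead role (84 pts) — total 77+64+82+97+84 = 404 pts.
Max-entry greedy (repeatedly take the single best remaining cell) gives 397 pts, worse by 7.
Next-best assignment: Quispe→Ops role, Rossi→Frontend role, Eriksen→Lead role, Okafor→Data role, Leclerc→QA role = 397 pts.

Maximum total: 404 pts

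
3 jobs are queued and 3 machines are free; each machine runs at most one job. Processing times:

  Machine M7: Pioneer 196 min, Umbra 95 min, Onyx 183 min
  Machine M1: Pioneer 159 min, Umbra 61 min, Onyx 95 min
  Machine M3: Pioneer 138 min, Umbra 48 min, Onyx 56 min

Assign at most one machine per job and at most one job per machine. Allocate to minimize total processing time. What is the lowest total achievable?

Minimum total: 310 min

This is a one-to-one assignment (minimum-cost bipartite matching).
Optimal: Pioneer→Machine M1 (159 min), Umbra→Machine M7 (95 min), Onyx→Machine M3 (56 min) — total 159+95+56 = 310 min.
Column-greedy (each machine in turn goes to its cheapest remaining job) gives 328 min, worse by 18.
Checked against all permutations: 310 min is optimal.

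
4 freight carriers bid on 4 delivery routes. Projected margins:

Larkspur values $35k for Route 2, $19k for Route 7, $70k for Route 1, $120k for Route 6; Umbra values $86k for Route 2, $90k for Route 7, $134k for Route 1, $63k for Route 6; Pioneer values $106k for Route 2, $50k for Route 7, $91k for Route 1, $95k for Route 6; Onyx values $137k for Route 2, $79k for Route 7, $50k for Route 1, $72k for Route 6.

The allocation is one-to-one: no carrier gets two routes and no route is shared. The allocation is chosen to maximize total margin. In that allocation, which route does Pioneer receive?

Optimal: Larkspur→Route 6 ($120k), Umbra→Route 1 ($134k), Pioneer→Route 7 ($50k), Onyx→Route 2 ($137k) — total 120+134+50+137 = $441k.
Column-greedy (each route in turn goes to its best remaining carrier) gives $438k, worse by 3.
Pioneer's own top route is Route 2 ($106k), but forcing Pioneer→Route 2 and reassigning the rest optimally gives only $439k — worse by 2.

Pioneer receives Route 7.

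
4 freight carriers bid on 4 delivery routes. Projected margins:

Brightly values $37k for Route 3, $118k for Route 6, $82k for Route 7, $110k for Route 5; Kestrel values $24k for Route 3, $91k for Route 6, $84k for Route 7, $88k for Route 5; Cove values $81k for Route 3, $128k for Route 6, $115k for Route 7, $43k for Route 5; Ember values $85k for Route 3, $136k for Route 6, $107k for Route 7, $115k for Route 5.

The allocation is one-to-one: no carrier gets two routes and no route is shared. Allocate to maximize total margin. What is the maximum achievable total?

Optimal: Brightly→Route 5 ($110k), Kestrel→Route 7 ($84k), Cove→Route 3 ($81k), Ember→Route 6 ($136k) — total 110+84+81+136 = $411k.
Max-entry greedy (repeatedly take the single best remaining cell) gives $385k, worse by 26.
Next-best assignment: Brightly→Route 5, Kestrel→Route 7, Cove→Route 6, Ember→Route 3 = $407k.
Swapping Ember↔Cove (Ember→Route 3 $85k, Cove→Route 6 $128k) loses 4.

Maximum total: $411k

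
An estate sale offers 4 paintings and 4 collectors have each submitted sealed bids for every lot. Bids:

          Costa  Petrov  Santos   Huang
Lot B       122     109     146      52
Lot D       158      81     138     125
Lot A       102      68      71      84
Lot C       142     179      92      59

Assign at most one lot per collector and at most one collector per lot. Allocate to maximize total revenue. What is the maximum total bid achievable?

Optimal: Costa→Lot D ($158), Petrov→Lot C ($179), Santos→Lot B ($146), Huang→Lot A ($84) — total 158+179+146+84 = $567.
Next-best assignment: Costa→Lot A, Petrov→Lot C, Santos→Lot B, Huang→Lot D = $552.
Swapping Huang↔Costa (Huang→Lot D $125, Costa→Lot A $102) loses 15.

Max total: $567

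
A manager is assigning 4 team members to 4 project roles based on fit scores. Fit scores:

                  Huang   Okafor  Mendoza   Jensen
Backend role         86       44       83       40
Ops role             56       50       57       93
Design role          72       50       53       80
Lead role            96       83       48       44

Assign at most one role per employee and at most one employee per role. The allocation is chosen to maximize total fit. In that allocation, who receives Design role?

Optimal: Huang→Design role (72 pts), Okafor→Lead role (83 pts), Mendoza→Backend role (83 pts), Jensen→Ops role (93 pts) — total 72+83+83+93 = 331 pts.
Column-greedy (each role in turn goes to its best remaining employee) gives 315 pts, worse by 16.
Huang's own top role is Lead role (96 pts), but forcing Huang→Lead role and reassigning the rest optimally gives only 322 pts — worse by 9.

Huang receives Design role.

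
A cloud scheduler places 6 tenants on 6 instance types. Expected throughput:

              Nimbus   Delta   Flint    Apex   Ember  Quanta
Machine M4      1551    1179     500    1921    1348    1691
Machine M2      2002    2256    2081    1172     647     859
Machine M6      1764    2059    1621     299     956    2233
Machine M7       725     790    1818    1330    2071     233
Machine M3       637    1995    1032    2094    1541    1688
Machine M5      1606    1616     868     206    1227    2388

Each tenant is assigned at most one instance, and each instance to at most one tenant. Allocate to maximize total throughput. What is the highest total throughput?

Max total: 12244 ops/s

Optimal: Nimbus→Machine M4 (1551 ops/s), Delta→Machine M6 (2059 ops/s), Flint→Machine M2 (2081 ops/s), Apex→Machine M3 (2094 ops/s), Ember→Machine M7 (2071 ops/s), Quanta→Machine M5 (2388 ops/s) — total 1551+2059+2081+2094+2071+2388 = 12244 ops/s.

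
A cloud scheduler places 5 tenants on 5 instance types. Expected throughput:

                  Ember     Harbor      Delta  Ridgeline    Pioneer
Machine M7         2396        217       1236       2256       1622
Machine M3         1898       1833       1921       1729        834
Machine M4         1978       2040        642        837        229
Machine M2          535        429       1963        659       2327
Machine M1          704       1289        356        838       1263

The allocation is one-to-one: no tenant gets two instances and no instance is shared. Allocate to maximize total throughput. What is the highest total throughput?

Maximum total: 9771 ops/s

Optimal: Ember→Machine M4 (1978 ops/s), Harbor→Machine M1 (1289 ops/s), Delta→Machine M3 (1921 ops/s), Ridgeline→Machine M7 (2256 ops/s), Pioneer→Machine M2 (2327 ops/s) — total 1978+1289+1921+2256+2327 = 9771 ops/s.
Column-greedy (each instance in turn goes to its best remaining tenant) gives 9522 ops/s, worse by 249.
Next-best assignment: Ember→Machine M7, Harbor→Machine M4, Delta→Machine M3, Ridgeline→Machine M1, Pioneer→Machine M2 = 9522 ops/s.
No other one-to-one assignment exceeds 9771 ops/s.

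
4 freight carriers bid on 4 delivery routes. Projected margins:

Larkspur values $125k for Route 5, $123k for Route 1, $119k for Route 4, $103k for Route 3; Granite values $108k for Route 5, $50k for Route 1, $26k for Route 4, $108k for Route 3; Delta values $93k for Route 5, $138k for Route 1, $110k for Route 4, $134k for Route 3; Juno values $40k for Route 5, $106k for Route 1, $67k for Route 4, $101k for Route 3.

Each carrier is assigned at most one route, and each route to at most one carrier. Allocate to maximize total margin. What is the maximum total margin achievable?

Maximum total: $467k

Treat this as an assignment problem: match each carrier to one route.
Optimal: Larkspur→Route 4 ($119k), Granite→Route 5 ($108k), Delta→Route 3 ($134k), Juno→Route 1 ($106k) — total 119+108+134+106 = $467k.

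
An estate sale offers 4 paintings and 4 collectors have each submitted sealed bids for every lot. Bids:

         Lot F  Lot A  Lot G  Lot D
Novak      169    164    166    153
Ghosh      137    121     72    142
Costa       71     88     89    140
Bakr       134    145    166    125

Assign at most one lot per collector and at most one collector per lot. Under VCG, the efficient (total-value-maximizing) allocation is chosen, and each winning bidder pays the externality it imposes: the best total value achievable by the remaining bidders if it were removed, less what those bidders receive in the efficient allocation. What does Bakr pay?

Efficient allocation: Novak→Lot A ($164), Ghosh→Lot F ($137), Costa→Lot D ($140), Bakr→Lot G ($166); total welfare W = $607.
Bakr receives Lot G at value $166, so the others get W − 166 = $441.
Without Bakr: best allocation of the remaining 3 bidders over all 4 lots is Novak→Lot G ($166), Ghosh→Lot F ($137), Costa→Lot D ($140), total $443.
VCG payment = (others' best without Bakr) − (others' welfare with Bakr) = 443 − 441 = $2.

Bakr pays $2.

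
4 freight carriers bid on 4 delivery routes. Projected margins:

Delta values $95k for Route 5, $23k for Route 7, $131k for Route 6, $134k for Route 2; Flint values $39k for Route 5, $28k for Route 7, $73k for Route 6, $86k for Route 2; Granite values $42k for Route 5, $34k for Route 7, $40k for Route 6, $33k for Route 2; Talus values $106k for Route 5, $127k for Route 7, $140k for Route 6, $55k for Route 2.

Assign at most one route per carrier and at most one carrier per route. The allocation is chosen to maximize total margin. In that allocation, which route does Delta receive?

Optimal: Delta→Route 6 ($131k), Flint→Route 2 ($86k), Granite→Route 5 ($42k), Talus→Route 7 ($127k) — total 131+86+42+127 = $386k.
Next-best assignment: Delta→Route 2, Flint→Route 6, Granite→Route 5, Talus→Route 7 = $376k.
Delta's own top route is Route 2 ($134k), but forcing Delta→Route 2 and reassigning the rest optimally gives only $376k — worse by 10.

Delta receives Route 6.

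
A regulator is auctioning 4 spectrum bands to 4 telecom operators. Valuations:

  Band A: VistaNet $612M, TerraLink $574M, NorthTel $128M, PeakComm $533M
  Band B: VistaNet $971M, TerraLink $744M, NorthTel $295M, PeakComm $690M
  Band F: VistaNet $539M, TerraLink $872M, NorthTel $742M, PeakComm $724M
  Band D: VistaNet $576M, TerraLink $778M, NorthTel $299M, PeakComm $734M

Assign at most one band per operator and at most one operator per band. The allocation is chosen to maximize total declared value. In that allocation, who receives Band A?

PeakComm receives Band A.

This is a one-to-one assignment (maximum-weight bipartite matching).
Optimal: VistaNet→Band B ($971M), TerraLink→Band D ($778M), NorthTel→Band F ($742M), PeakComm→Band A ($533M) — total 971+778+742+533 = $3024M.
PeakComm's own top band is Band D ($734M), but forcing PeakComm→Band D and reassigning the rest optimally gives only $3021M — worse by 3.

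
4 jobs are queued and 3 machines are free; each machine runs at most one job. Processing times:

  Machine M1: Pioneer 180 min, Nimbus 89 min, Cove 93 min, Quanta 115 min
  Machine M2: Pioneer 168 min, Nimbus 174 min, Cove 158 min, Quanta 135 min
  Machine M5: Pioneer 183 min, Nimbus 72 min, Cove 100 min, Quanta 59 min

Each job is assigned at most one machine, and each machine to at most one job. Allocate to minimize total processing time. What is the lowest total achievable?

Minimum total: 300 min

Optimal: Cove→Machine M1 (93 min), Quanta→Machine M2 (135 min), Nimbus→Machine M5 (72 min) — total 93+135+72 = 300 min.
Min-entry greedy (repeatedly take the single cheapest remaining cell) gives 306 min, worse by 6.
Checked against all permutations: 300 min is optimal.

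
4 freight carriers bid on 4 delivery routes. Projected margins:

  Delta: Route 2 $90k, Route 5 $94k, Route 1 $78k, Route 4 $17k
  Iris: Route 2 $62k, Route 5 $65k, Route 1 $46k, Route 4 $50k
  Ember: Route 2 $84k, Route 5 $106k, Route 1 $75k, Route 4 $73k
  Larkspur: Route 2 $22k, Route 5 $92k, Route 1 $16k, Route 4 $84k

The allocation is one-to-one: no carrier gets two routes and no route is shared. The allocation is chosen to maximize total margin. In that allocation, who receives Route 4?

Treat this as an assignment problem: match each carrier to one route.
Optimal: Delta→Route 1 ($78k), Iris→Route 2 ($62k), Ember→Route 5 ($106k), Larkspur→Route 4 ($84k) — total 78+62+106+84 = $330k.
Row-greedy (each carrier in turn takes its best remaining route) gives $315k, worse by 15.
Next-best assignment: Delta→Route 2, Iris→Route 1, Ember→Route 5, Larkspur→Route 4 = $326k.
Every other assignment is strictly worse.
Larkspur's own top route is Route 5 ($92k), but forcing Larkspur→Route 5 and reassigning the rest optimally gives only $307k — worse by 23.

Larkspur receives Route 4.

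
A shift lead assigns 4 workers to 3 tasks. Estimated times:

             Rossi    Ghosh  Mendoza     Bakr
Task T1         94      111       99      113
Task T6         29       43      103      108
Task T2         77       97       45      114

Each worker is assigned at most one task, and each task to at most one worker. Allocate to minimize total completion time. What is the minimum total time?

Optimal: Rossi→Task T1 (94 min), Ghosh→Task T6 (43 min), Mendoza→Task T2 (45 min) — total 94+43+45 = 182 min.
Row-greedy (each worker in turn takes its cheapest remaining task) gives 225 min, worse by 43.
Next-best assignment: Ghosh→Task T1, Rossi→Task T6, Mendoza→Task T2 = 185 min.
Checked against all permutations: 182 min is optimal.

Minimum total: 182 min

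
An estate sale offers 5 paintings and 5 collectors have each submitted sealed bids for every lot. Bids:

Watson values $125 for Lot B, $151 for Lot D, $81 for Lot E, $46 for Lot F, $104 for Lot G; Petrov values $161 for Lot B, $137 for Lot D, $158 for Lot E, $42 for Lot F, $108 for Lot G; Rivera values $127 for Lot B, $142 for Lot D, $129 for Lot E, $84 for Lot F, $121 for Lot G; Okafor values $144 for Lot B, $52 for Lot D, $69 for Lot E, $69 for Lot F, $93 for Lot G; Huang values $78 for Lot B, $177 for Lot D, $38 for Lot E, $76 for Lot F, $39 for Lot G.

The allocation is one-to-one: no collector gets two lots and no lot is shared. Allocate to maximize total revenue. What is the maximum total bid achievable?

Optimal: Watson→Lot G ($104), Petrov→Lot E ($158), Rivera→Lot F ($84), Okafor→Lot B ($144), Huang→Lot D ($177) — total 104+158+84+144+177 = $667.
Row-greedy (each collector in turn takes its best remaining lot) gives $610, worse by 57.
Next-best assignment: Watson→Lot B, Petrov→Lot E, Rivera→Lot G, Okafor→Lot F, Huang→Lot D = $650.
Swapping Petrov↔Watson (Petrov→Lot G $108, Watson→Lot E $81) loses 73.
No other one-to-one assignment exceeds $667.

Max total: $667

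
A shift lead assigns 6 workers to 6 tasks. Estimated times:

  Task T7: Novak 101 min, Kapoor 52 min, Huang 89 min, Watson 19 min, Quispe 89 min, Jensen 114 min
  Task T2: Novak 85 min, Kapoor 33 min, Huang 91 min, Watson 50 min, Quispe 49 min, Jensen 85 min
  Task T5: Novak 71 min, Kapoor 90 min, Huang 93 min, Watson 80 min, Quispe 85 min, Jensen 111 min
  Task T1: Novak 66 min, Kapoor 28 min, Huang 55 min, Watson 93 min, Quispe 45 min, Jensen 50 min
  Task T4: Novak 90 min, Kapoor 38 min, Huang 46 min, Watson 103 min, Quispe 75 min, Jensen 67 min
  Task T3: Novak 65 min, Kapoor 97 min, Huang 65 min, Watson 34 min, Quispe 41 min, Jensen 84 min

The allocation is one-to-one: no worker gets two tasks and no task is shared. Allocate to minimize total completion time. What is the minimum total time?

Optimal: Novak→Task T5 (71 min), Kapoor→Task T2 (33 min), Huang→Task T4 (46 min), Watson→Task T7 (19 min), Quispe→Task T3 (41 min), Jensen→Task T1 (50 min) — total 71+33+46+19+41+50 = 260 min.
Row-greedy (each worker in turn takes its cheapest remaining task) gives 318 min, worse by 58.
No other one-to-one assignment undercuts 260 min.

Minimum total: 260 min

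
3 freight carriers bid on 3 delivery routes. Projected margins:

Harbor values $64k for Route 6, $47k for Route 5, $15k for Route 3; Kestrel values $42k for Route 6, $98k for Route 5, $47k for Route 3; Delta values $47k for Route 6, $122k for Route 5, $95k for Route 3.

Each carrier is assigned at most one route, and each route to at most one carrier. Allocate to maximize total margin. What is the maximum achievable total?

Optimal: Harbor→Route 6 ($64k), Kestrel→Route 5 ($98k), Delta→Route 3 ($95k) — total 64+98+95 = $257k.
Column-greedy (each route in turn goes to its best remaining carrier) gives $233k, worse by 24.
Checked against all permutations: $257k is optimal.

Maximum total: $257k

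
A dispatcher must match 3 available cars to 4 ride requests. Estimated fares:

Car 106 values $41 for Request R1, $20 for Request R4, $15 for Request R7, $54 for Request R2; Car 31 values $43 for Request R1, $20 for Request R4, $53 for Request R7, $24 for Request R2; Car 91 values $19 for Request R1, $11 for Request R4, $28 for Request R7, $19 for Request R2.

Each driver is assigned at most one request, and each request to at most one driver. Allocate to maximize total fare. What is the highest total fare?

Maximum total: $126

This is the linear assignment problem.
Optimal: Car 106→Request R2 ($54), Car 31→Request R7 ($53), Car 91→Request R1 ($19) — total 54+53+19 = $126.
Column-greedy (each request in turn goes to its best remaining driver) gives $91, worse by 35.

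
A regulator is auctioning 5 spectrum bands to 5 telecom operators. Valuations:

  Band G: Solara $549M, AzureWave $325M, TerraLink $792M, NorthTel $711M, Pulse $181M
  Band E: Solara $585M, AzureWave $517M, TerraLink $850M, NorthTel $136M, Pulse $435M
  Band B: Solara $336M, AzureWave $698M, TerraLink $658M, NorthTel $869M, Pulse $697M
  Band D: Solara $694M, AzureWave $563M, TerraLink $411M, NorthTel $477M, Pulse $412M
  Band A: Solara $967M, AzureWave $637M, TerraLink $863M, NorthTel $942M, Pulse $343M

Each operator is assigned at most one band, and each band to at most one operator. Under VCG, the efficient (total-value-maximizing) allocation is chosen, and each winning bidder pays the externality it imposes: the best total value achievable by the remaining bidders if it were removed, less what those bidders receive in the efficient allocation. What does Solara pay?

Efficient allocation: Solara→Band A ($967M), AzureWave→Band D ($563M), TerraLink→Band E ($850M), NorthTel→Band G ($711M), Pulse→Band B ($697M); total welfare W = $3788M.
Solara receives Band A at value $967M, so the others get W − 967 = $2821M.
Without Solara: best allocation of the remaining 4 bidders over all 5 bands is AzureWave→Band D ($563M), TerraLink→Band E ($850M), NorthTel→Band A ($942M), Pulse→Band B ($697M), total $3052M.
VCG payment = (others' best without Solara) − (others' welfare with Solara) = 3052 − 2821 = $231M.

Solara pays $231M.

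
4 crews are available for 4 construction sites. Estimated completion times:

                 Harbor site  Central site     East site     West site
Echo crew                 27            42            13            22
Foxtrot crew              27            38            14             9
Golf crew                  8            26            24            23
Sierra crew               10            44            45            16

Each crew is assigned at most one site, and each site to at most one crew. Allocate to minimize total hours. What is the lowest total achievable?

This is the linear assignment problem.
Optimal: Echo crew→East site (13 hours), Foxtrot crew→West site (9 hours), Golf crew→Central site (26 hours), Sierra crew→Harbor site (10 hours) — total 13+9+26+10 = 58 hours.
Row-greedy (each crew in turn takes its cheapest remaining site) gives 74 hours, worse by 16.
Next-best assignment: Echo crew→West site, Foxtrot crew→East site, Golf crew→Central site, Sierra crew→Harbor site = 72 hours.

Min total: 58 hours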